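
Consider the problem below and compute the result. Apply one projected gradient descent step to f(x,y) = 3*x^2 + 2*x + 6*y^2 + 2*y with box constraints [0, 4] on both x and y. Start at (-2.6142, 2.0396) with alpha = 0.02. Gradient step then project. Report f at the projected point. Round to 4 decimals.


Step 1: Compute gradient at (-2.6142, 2.0396).
grad_x = 2*3*-2.6142 + 2 = -13.6852
grad_y = 2*6*2.0396 + 2 = 26.4752
Step 2: Gradient step.
x_raw = -2.6142 - 0.02*-13.6852 = -2.3405
y_raw = 2.0396 - 0.02*26.4752 = 1.5101
Step 3: Project onto [0, 4].
x_proj = clip(-2.3405) = 0.0
y_proj = clip(1.5101) = 1.5101
Step 4: Evaluate f.
f(0.0, 1.5101) = 16.7025


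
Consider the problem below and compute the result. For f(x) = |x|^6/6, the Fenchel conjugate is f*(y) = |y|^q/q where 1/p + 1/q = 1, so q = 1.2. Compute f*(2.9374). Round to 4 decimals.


The conjugate exponent q satisfies 1/p + 1/q = 1.
p = 6, so q = 6/(6 - 1) = 1.2
|y|^q = 2.9374^1.2 = 3.6438
f*(2.9374) = 3.6438 / 1.2 = 3.0365


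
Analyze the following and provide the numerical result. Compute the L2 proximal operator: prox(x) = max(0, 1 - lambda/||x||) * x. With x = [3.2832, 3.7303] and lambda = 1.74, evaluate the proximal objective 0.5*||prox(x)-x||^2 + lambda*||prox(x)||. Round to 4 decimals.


Step 1: Compute ||x||.
||x|| = 4.9694
Step 2: Compute scaling factor.
scale = max(0, 1 - 1.74/4.9694) = 0.6499
Step 3: prox(x) = [2.1336, 2.4242]
||prox(x)|| = 3.2294
Step 4: Proximal objective.
0.5*||prox-x||^2 = 1.5138
lambda*||prox|| = 5.6192
Total = 7.1329


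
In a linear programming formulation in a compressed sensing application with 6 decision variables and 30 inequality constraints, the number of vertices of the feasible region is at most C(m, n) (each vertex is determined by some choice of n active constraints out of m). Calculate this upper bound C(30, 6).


Each vertex corresponds to some choice of n active constraints out of m, so the number of vertices is at most C(m, n) = m! / (n!(m-n)!).
m = 30, n = 6
Numerator: 30 * 29 * 28 * 27 * 26 * 25
Denominator: 6! = 720
C(30, 6) = 593775


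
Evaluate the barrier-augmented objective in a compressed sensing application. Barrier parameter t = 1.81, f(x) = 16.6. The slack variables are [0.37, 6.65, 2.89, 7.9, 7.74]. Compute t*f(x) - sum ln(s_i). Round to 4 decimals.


Step 1: Compute log-barrier.
ln values: [-0.9943, 1.8946, 1.0613, 2.0669, 2.0464]
phi = -(-0.9943 + 1.8946 + 1.0613 + 2.0669 + 2.0464) = -6.0749
Step 2: Compute augmented objective.
t*f(x) = 1.81*16.6 = 30.046
Total = 30.046 - 6.0749 = 23.9711


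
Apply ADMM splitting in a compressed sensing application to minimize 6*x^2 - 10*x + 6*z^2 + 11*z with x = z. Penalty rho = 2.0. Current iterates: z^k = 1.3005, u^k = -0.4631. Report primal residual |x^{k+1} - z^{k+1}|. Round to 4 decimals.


ADMM iteration with rho = 2.0, z^k = 1.3005, u^k = -0.4631
Step 1: x-update.
Minimize 6*x^2 - 10*x + (2.0/2)*(x - 1.3005 - 0.4631)^2
FOC: (2*6 + 2.0)*x = 10 + 2.0*(1.3005 + 0.4631)
x^{k+1} = 0.9662
Step 2: z-update.
Minimize 6*z^2 + 11*z + (2.0/2)*(0.9662 - z - 0.4631)^2
FOC: (2*6 + 2.0)*z = -11 + 2.0*(0.9662 - 0.4631)
z^{k+1} = -0.7138
Step 3: u-update.
u^{k+1} = -0.4631 + 0.9662 + 0.7138 = 1.217
Step 4: Primal residual = |0.9662 + 0.7138| = 1.6801


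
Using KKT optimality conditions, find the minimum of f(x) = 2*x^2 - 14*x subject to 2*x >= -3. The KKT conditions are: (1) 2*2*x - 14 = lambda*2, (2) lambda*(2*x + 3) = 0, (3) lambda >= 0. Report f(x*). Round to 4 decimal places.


Step 1: Try lambda = 0 (constraint inactive).
Stationarity: 2*2*x - 14 = 0
x* = 14/(2*2) = 3.5
Check constraint: 2*3.5 = 7.0 >= -3 -- satisfied.
Step 2: Compute optimal value.
f(x*) = 2*3.5^2 - 14*3.5 = -24.5


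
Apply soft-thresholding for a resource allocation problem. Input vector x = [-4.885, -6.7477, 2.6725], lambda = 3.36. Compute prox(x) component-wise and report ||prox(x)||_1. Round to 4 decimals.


Soft-thresholding with lambda = 3.36:
prox(-4.885) = sign(-4.885)*max(|-4.885| - 3.36, 0) = -1.525
prox(-6.7477) = sign(-6.7477)*max(|-6.7477| - 3.36, 0) = -3.3877
prox(2.6725) = sign(2.6725)*max(|2.6725| - 3.36, 0) = 0.0
prox(x) = [-1.525, -3.3877, 0.0]
||prox(x)||_1 = 1.525 + 3.3877 + 0.0 = 4.9127


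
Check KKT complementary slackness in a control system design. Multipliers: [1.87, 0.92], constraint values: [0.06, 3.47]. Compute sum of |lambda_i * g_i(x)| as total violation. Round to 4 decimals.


KKT complementary slackness check:
lambda_1 * g_1 = 1.87 * 0.06 = 0.1122
lambda_2 * g_2 = 0.92 * 3.47 = 3.1924
Total violation = 0.1122 + 3.1924 = 3.3046


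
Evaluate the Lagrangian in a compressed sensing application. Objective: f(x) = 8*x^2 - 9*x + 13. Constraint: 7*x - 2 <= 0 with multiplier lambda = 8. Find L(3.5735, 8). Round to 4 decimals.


Step 1: Evaluate f(x).
f(3.5735) = 8*3.5735^2 - 9*3.5735 + 13 = 82.9977
Step 2: Evaluate g(x).
g(3.5735) = 7*3.5735 - 2 = 23.0145
Step 3: Compute Lagrangian.
L = 82.9977 + 8*23.0145 = 267.1137


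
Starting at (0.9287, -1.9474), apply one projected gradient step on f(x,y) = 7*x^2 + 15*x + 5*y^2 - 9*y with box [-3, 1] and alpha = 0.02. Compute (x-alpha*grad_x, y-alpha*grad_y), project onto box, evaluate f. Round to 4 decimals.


Step 1: Compute gradient at (0.9287, -1.9474).
grad_x = 2*7*0.9287 + 15 = 28.0018
grad_y = 2*5*-1.9474 - 9 = -28.474
Step 2: Gradient step.
x_raw = 0.9287 - 0.02*28.0018 = 0.3687
y_raw = -1.9474 - 0.02*-28.474 = -1.3779
Step 3: Project onto [-3, 1].
x_proj = clip(0.3687) = 0.3687
y_proj = clip(-1.3779) = -1.3779
Step 4: Evaluate f.
f(0.3687, -1.3779) = 28.3759


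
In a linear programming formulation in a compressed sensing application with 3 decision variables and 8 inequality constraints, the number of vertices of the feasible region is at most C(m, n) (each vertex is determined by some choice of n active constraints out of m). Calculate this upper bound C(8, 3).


Each vertex corresponds to some choice of n active constraints out of m, so the number of vertices is at most C(m, n) = m! / (n!(m-n)!).
m = 8, n = 3
Numerator: 8 * 7 * 6
Denominator: 3! = 6
C(8, 3) = 56


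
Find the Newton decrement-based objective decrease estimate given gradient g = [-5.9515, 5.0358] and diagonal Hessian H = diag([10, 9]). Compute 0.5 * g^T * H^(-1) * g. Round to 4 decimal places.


Step 1: H is diagonal, so H^(-1) * g = [-0.5952, 0.5595].
Step 2: g^T H^(-1) g = sum_i g_i^2 / H_ii
  = (-5.9515)^2/10 + (5.0358)^2/9
  = 3.542 + 2.8177 = 6.3597
Step 3: Objective decrease = 0.5 * g^T H^(-1) g = 3.1799


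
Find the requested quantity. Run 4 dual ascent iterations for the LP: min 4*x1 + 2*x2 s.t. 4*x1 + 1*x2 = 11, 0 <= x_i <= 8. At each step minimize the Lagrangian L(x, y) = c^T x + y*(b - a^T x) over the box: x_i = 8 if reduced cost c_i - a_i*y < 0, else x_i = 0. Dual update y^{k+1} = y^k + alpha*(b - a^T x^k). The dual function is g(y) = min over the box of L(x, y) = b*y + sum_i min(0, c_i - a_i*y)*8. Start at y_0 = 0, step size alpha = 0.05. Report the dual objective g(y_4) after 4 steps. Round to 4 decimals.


Dual ascent for LP: min 4*x1 + 2*x2, 4*x1 + 1*x2 = 11, 0 <= x_i <= 8
Step 1: y^k = 0.0, reduced costs: (4.0, 2.0)
  x^k = (0.0, 0.0), subgradient = b - a^T x = 11.0
  y^{k+1} = 0.0 + 0.05*11.0 = 0.55
Step 2: y^k = 0.55, reduced costs: (1.8, 1.45)
  x^k = (0.0, 0.0), subgradient = b - a^T x = 11.0
  y^{k+1} = 0.55 + 0.05*11.0 = 1.1
Step 3: y^k = 1.1, reduced costs: (-0.4, 0.9)
  x^k = (8.0, 0.0), subgradient = b - a^T x = -21.0
  y^{k+1} = 1.1 + 0.05*-21.0 = 0.05
Step 4: y^k = 0.05, reduced costs: (3.8, 1.95)
  x^k = (0.0, 0.0), subgradient = b - a^T x = 11.0
  y^{k+1} = 0.05 + 0.05*11.0 = 0.6
Dual objective at y_4 = 0.6: reduced costs (1.6, 1.4), box minimizer x = (0.0, 0.0)
g(y_4) = b*y + (c1 - a1*y)*x1 + (c2 - a2*y)*x2 = 11*0.6 + 1.6*0.0 + 1.4*0.0 = 6.6 + 0.0 + 0.0 = 6.6


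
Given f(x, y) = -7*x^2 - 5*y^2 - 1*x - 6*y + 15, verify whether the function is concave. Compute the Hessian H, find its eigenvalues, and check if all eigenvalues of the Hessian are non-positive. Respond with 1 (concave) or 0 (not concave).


The Hessian of f(x,y) = -7*x^2 - 5*y^2 - 1*x - 6*y + 15 is:
H = [[-14, 0], [0, -10]]
Trace = -14 - 10 = -24
Determinant = -14*-10 - (0)^2 = 140
Discriminant = (-24)^2 - 4*140 = 16.0
Eigenvalues: lambda_1 = -14.0, lambda_2 = -10.0
The function is concave.

1


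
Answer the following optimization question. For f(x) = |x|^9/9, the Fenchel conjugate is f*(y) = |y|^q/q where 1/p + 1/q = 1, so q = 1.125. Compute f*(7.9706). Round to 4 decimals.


The conjugate exponent q satisfies 1/p + 1/q = 1.
p = 9, so q = 9/(9 - 1) = 1.125
|y|^q = 7.9706^1.125 = 10.3318
f*(7.9706) = 10.3318 / 1.125 = 9.1839


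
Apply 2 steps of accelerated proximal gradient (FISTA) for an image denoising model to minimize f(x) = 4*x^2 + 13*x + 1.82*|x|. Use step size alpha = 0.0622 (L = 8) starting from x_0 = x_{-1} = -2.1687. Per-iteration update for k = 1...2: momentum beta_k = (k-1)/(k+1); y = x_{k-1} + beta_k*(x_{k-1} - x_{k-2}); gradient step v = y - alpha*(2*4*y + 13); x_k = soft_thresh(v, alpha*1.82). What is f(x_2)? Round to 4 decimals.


FISTA on f(x) = 4*x^2 + 13*x + 1.82*|x|
L = 8, alpha = 0.0622
Iteration 1: beta = 0.0, y = -2.1687 + 0.0*(-2.1687 + 2.1687) = -2.1687
  grad(y) = -4.3496, v = y - alpha*grad = -1.8982
  prox(v) = soft_thresh(-1.8982, 0.1132) = -1.785
Iteration 2: beta = 0.3333, y = -1.785 + 0.3333*(-1.785 + 2.1687) = -1.657
  grad(y) = -0.2563, v = y - alpha*grad = -1.6411
  prox(v) = soft_thresh(-1.6411, 0.1132) = -1.5279
f(x_2) = 4*(-1.5279)^2 + 13*(-1.5279) + 1.82*|-1.5279| = -7.744


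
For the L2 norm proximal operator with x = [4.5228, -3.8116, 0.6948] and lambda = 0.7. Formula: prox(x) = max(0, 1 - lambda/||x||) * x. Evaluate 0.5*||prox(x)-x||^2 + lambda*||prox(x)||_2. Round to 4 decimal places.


Step 1: Compute ||x||.
||x|| = 5.9554
Step 2: Compute scaling factor.
scale = max(0, 1 - 0.7/5.9554) = 0.8825
Step 3: prox(x) = [3.9912, -3.3636, 0.6131]
||prox(x)|| = 5.2554
Step 4: Proximal objective.
0.5*||prox-x||^2 = 0.245
lambda*||prox|| = 3.6788
Total = 3.9238


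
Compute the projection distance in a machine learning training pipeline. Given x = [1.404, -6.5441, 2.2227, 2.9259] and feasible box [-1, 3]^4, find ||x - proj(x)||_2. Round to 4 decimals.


Project each component onto [-1, 3].
clip(1.404) = 1.404, clip(-6.5441) = -1.0, clip(2.2227) = 2.2227, clip(2.9259) = 2.9259
Projection = [1.404, -1.0, 2.2227, 2.9259]
Squared diffs: [0.0, 30.737, 0.0, 0.0]
Distance = sqrt(30.737) = 5.5441


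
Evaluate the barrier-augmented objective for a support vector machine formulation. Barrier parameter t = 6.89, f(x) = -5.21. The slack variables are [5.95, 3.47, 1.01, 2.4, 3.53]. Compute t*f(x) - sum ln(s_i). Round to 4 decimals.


Step 1: Compute log-barrier.
ln values: [1.7834, 1.2442, 0.01, 0.8755, 1.2613]
phi = -(1.7834 + 1.2442 + 0.01 + 0.8755 + 1.2613) = -5.1743
Step 2: Compute augmented objective.
t*f(x) = 6.89*-5.21 = -35.8969
Total = -35.8969 - 5.1743 = -41.0712


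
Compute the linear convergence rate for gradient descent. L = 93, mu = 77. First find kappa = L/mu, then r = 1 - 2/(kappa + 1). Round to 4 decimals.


Step 1: Compute the condition number.
kappa = L/mu = 93/77 = 1.2078
Step 2: Compute the convergence rate.
r = 1 - 2/(kappa + 1) = 1 - 2*mu/(L + mu) = (L - mu)/(L + mu) = 16/170 = 0.0941


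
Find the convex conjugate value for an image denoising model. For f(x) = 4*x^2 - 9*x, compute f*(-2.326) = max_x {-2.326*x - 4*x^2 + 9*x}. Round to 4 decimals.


f*(y) = sup_x {y*x - a*x^2 - b*x} = sup_x {(y-b)*x - a*x^2}
FOC: (y - b) - 2a*x = 0 => x* = (y - b)/(2a)
x* = (-2.326 + 9)/(2*4) = 0.8343
f*(-2.326) = (y-b)^2/(4a) = (-2.326 + 9)^2/(4*4)
= 44.5423/16 = 2.7839


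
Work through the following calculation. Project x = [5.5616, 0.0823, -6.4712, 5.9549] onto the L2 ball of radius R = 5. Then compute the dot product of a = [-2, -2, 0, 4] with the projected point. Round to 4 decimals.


Step 1: Compute ||x|| (intermediates to 6 decimals).
||x|| = sqrt(5.5616^2 + 0.0823^2 + (-6.4712)^2 + 5.9549^2) = 10.405548
Step 2: Project.
Since ||x|| > R, scale = R/||x|| = 5/10.405548 = 0.480513, proj(x) = scale * x
proj(x) = [2.672421, 0.039546, -3.109496, 2.861407]
Step 3: Dot product.
a^T * proj(x) = -2*2.672421 - 2*0.039546 + 0*(-3.109496) + 4*2.861407 = 6.0217


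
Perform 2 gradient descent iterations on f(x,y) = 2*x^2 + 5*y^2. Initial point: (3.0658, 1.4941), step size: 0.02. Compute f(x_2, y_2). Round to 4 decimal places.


Gradient descent on f(x,y) = 2*x^2 + 5*y^2.
Starting point: (3.0658, 1.4941), alpha = 0.02
Step 1: grad_x = 2*2*3.0658 = 12.2632, grad_y = 2*5*1.4941 = 14.941
  x_1 = 3.0658 - 0.02*12.2632 = 2.8205
  y_1 = 1.4941 - 0.02*14.941 = 1.1953
Step 2: grad_x = 2*2*2.8205 = 11.2821, grad_y = 2*5*1.1953 = 11.9528
  x_2 = 2.8205 - 0.02*11.2821 = 2.5949
  y_2 = 1.1953 - 0.02*11.9528 = 0.9562
f(2.5949, 0.9562) = 2*2.5949^2 + 5*0.9562^2 = 18.0388


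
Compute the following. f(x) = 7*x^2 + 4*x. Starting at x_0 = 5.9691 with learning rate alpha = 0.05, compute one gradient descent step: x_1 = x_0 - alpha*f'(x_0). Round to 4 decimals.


We compute the gradient at x_0 and apply the update.
f'(x) = 14*x + 4
f'(5.9691) = 14*5.9691 + 4 = 87.5674
x_1 = 5.9691 - 0.05*87.5674 = 1.5907


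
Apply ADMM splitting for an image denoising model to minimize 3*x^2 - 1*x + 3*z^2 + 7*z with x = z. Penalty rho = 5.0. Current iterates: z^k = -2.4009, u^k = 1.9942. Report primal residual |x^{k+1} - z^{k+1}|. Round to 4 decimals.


ADMM iteration with rho = 5.0, z^k = -2.4009, u^k = 1.9942
Step 1: x-update.
Minimize 3*x^2 - 1*x + (5.0/2)*(x + 2.4009 + 1.9942)^2
FOC: (2*3 + 5.0)*x = 1 + 5.0*(-2.4009 - 1.9942)
x^{k+1} = -1.9069
Step 2: z-update.
Minimize 3*z^2 + 7*z + (5.0/2)*(-1.9069 - z + 1.9942)^2
FOC: (2*3 + 5.0)*z = -7 + 5.0*(-1.9069 + 1.9942)
z^{k+1} = -0.5967
Step 3: u-update.
u^{k+1} = 1.9942 - 1.9069 + 0.5967 = 0.684
Step 4: Primal residual = |-1.9069 + 0.5967| = 1.3102


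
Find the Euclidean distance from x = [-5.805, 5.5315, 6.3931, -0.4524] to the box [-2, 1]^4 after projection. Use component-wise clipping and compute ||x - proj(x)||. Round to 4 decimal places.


Project each component onto [-2, 1].
clip(-5.805) = -2.0, clip(5.5315) = 1.0, clip(6.3931) = 1.0, clip(-0.4524) = -0.4524
Projection = [-2.0, 1.0, 1.0, -0.4524]
Squared diffs: [14.478, 20.5345, 29.0855, 0.0]
Distance = sqrt(64.098) = 8.0061


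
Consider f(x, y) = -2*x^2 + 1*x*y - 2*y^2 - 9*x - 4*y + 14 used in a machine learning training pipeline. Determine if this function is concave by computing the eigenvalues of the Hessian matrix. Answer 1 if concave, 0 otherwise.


The Hessian of f(x,y) = -2*x^2 + 1*x*y - 2*y^2 - 9*x - 4*y + 14 is:
H = [[-4, 1], [1, -4]]
Trace = -4 - 4 = -8
Determinant = -4*-4 - (1)^2 = 15
Discriminant = (-8)^2 - 4*15 = 4.0
Eigenvalues: lambda_1 = -5.0, lambda_2 = -3.0
The function is concave.

1


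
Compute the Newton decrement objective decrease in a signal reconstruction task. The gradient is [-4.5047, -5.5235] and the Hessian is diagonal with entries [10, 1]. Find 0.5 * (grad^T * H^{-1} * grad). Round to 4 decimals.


Step 1: H is diagonal, so H^(-1) * g = [-0.4505, -5.5235].
Step 2: g^T H^(-1) g = sum_i g_i^2 / H_ii
  = (-4.5047)^2/10 + (-5.5235)^2/1
  = 2.0292 + 30.5091 = 32.5383
Step 3: Objective decrease = 0.5 * g^T H^(-1) g = 16.2691


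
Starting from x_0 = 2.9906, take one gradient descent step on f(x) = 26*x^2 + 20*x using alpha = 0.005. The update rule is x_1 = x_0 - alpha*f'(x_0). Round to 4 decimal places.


We compute the gradient at x_0 and apply the update.
f'(x) = 52*x + 20
f'(2.9906) = 52*2.9906 + 20 = 175.5112
x_1 = 2.9906 - 0.005*175.5112 = 2.113


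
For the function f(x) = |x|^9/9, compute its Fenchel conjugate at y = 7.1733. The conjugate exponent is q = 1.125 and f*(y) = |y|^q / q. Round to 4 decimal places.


The conjugate exponent q satisfies 1/p + 1/q = 1.
p = 9, so q = 9/(9 - 1) = 1.125
|y|^q = 7.1733^1.125 = 9.1766
f*(7.1733) = 9.1766 / 1.125 = 8.157


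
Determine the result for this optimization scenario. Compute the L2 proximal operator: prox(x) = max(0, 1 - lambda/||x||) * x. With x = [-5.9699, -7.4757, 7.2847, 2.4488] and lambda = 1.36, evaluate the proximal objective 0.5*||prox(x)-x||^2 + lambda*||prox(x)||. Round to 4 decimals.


Step 1: Compute ||x||.
||x|| = 12.2715
Step 2: Compute scaling factor.
scale = max(0, 1 - 1.36/12.2715) = 0.8892
Step 3: prox(x) = [-5.3083, -6.6472, 6.4774, 2.1774]
||prox(x)|| = 10.9115
Step 4: Proximal objective.
0.5*||prox-x||^2 = 0.9248
lambda*||prox|| = 14.8396
Total = 15.7644


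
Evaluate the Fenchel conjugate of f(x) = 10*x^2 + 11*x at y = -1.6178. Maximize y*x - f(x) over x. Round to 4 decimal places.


f*(y) = sup_x {y*x - a*x^2 - b*x} = sup_x {(y-b)*x - a*x^2}
FOC: (y - b) - 2a*x = 0 => x* = (y - b)/(2a)
x* = (-1.6178 - 11)/(2*10) = -0.6309
f*(-1.6178) = (y-b)^2/(4a) = (-1.6178 - 11)^2/(4*10)
= 159.2089/40 = 3.9802


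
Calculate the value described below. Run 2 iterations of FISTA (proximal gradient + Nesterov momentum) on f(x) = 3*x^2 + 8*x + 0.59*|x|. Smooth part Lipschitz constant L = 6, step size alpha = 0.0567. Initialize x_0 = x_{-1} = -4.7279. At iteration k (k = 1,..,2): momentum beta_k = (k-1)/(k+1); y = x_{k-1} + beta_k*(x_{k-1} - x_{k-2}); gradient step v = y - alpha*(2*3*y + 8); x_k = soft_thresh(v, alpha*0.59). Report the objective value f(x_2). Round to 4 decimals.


FISTA on f(x) = 3*x^2 + 8*x + 0.59*|x|
L = 6, alpha = 0.0567
Iteration 1: beta = 0.0, y = -4.7279 + 0.0*(-4.7279 + 4.7279) = -4.7279
  grad(y) = -20.3674, v = y - alpha*grad = -3.5731
  prox(v) = soft_thresh(-3.5731, 0.0335) = -3.5396
Iteration 2: beta = 0.3333, y = -3.5396 + 0.3333*(-3.5396 + 4.7279) = -3.1435
  grad(y) = -10.8611, v = y - alpha*grad = -2.5277
  prox(v) = soft_thresh(-2.5277, 0.0335) = -2.4942
f(x_2) = 3*(-2.4942)^2 + 8*(-2.4942) + 0.59*|-2.4942| = 0.1814


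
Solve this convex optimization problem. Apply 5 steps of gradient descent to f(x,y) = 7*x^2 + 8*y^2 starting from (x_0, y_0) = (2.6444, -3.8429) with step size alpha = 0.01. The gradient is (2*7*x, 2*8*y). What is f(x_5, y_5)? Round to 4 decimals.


Gradient descent on f(x,y) = 7*x^2 + 8*y^2.
Starting point: (2.6444, -3.8429), alpha = 0.01
Step 1: grad_x = 2*7*2.6444 = 37.0216, grad_y = 2*8*-3.8429 = -61.4864
  x_1 = 2.6444 - 0.01*37.0216 = 2.2742
  y_1 = -3.8429 - 0.01*-61.4864 = -3.228
Step 2: grad_x = 2*7*2.2742 = 31.8386, grad_y = 2*8*-3.228 = -51.6486
  x_2 = 2.2742 - 0.01*31.8386 = 1.9558
  y_2 = -3.228 - 0.01*-51.6486 = -2.7116
Step 3: grad_x = 2*7*1.9558 = 27.3812, grad_y = 2*8*-2.7116 = -43.3848
  x_3 = 1.9558 - 0.01*27.3812 = 1.682
  y_3 = -2.7116 - 0.01*-43.3848 = -2.2777
Step 4: grad_x = 2*7*1.682 = 23.5478, grad_y = 2*8*-2.2777 = -36.4432
  x_4 = 1.682 - 0.01*23.5478 = 1.4465
  y_4 = -2.2777 - 0.01*-36.4432 = -1.9133
Step 5: grad_x = 2*7*1.4465 = 20.2511, grad_y = 2*8*-1.9133 = -30.6123
  x_5 = 1.4465 - 0.01*20.2511 = 1.244
  y_5 = -1.9133 - 0.01*-30.6123 = -1.6071
f(1.244, -1.6071) = 7*1.244^2 + 8*(-1.6071)^2 = 31.4961


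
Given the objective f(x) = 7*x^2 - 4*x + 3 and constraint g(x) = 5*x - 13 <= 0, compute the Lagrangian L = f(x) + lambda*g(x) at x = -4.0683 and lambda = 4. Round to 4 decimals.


Step 1: Evaluate f(x).
f(-4.0683) = 7*(-4.0683)^2 - 4*(-4.0683) + 3 = 135.1307
Step 2: Evaluate g(x).
g(-4.0683) = 5*-4.0683 - 13 = -33.3415
Step 3: Compute Lagrangian.
L = 135.1307 + 4*-33.3415 = 1.7647


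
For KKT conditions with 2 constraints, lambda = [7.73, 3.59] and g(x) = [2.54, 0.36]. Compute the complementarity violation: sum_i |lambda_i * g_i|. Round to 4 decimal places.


KKT complementary slackness check:
lambda_1 * g_1 = 7.73 * 2.54 = 19.6342
lambda_2 * g_2 = 3.59 * 0.36 = 1.2924
Total violation = 19.6342 + 1.2924 = 20.9266


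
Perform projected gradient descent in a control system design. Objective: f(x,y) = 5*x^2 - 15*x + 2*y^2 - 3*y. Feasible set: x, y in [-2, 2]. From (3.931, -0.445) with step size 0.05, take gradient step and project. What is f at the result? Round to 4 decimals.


Step 1: Compute gradient at (3.931, -0.445).
grad_x = 2*5*3.931 - 15 = 24.31
grad_y = 2*2*-0.445 - 3 = -4.78
Step 2: Gradient step.
x_raw = 3.931 - 0.05*24.31 = 2.7155
y_raw = -0.445 - 0.05*-4.78 = -0.206
Step 3: Project onto [-2, 2].
x_proj = clip(2.7155) = 2.0
y_proj = clip(-0.206) = -0.206
Step 4: Evaluate f.
f(2.0, -0.206) = -9.2971


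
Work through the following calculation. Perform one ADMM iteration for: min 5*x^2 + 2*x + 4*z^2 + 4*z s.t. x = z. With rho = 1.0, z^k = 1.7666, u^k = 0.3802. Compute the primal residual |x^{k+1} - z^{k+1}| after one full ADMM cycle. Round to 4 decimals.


ADMM iteration with rho = 1.0, z^k = 1.7666, u^k = 0.3802
Step 1: x-update.
Minimize 5*x^2 + 2*x + (1.0/2)*(x - 1.7666 + 0.3802)^2
FOC: (2*5 + 1.0)*x = -2 + 1.0*(1.7666 - 0.3802)
x^{k+1} = -0.0558
Step 2: z-update.
Minimize 4*z^2 + 4*z + (1.0/2)*(-0.0558 - z + 0.3802)^2
FOC: (2*4 + 1.0)*z = -4 + 1.0*(-0.0558 + 0.3802)
z^{k+1} = -0.4084
Step 3: u-update.
u^{k+1} = 0.3802 - 0.0558 + 0.4084 = 0.7328
Step 4: Primal residual = |-0.0558 + 0.4084| = 0.3526


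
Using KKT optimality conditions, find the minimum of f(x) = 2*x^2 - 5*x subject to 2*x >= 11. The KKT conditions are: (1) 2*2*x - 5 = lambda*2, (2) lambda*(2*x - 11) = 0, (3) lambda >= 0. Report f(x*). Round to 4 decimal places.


Step 1: Try lambda = 0 (constraint inactive).
x_unc = 5/(2*2) = 1.25
Check: 2*1.25 = 2.5 < 11 -- violated!
Step 2: Constraint must be active: 2*x = 11
x* = 11/2 = 5.5
lambda = (2*2*5.5 - 5)/2 = 8.5
Step 3: Compute optimal value.
f(x*) = 2*5.5^2 - 5*5.5 = 33.0


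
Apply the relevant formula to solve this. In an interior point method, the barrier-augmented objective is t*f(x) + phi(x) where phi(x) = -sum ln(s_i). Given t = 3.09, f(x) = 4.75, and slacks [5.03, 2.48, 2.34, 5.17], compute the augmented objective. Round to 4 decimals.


Step 1: Compute log-barrier.
ln values: [1.6154, 0.9083, 0.8502, 1.6429]
phi = -(1.6154 + 0.9083 + 0.8502 + 1.6429) = -5.0167
Step 2: Compute augmented objective.
t*f(x) = 3.09*4.75 = 14.6775
Total = 14.6775 - 5.0167 = 9.6608


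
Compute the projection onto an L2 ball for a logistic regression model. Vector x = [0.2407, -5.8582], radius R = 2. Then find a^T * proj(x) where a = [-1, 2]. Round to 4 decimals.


Step 1: Compute ||x|| (intermediates to 6 decimals).
||x|| = sqrt(0.2407^2 + (-5.8582)^2) = 5.863143
Step 2: Project.
Since ||x|| > R, scale = R/||x|| = 2/5.863143 = 0.341114, proj(x) = scale * x
proj(x) = [0.082106, -1.998314]
Step 3: Dot product.
a^T * proj(x) = -1*0.082106 + 2*(-1.998314) = -4.0787


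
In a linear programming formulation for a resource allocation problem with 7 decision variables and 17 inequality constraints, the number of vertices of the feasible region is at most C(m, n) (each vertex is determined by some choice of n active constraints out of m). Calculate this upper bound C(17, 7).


Each vertex corresponds to some choice of n active constraints out of m, so the number of vertices is at most C(m, n) = m! / (n!(m-n)!).
m = 17, n = 7
Numerator: 17 * 16 * 15 * 14 * 13 * 12 * 11
Denominator: 7! = 5040
C(17, 7) = 19448


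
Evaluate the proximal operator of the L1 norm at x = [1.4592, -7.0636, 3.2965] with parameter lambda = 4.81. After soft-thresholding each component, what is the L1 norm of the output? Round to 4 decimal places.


Soft-thresholding with lambda = 4.81:
prox(1.4592) = sign(1.4592)*max(|1.4592| - 4.81, 0) = 0.0
prox(-7.0636) = sign(-7.0636)*max(|-7.0636| - 4.81, 0) = -2.2536
prox(3.2965) = sign(3.2965)*max(|3.2965| - 4.81, 0) = 0.0
prox(x) = [0.0, -2.2536, 0.0]
||prox(x)||_1 = 0.0 + 2.2536 + 0.0 = 2.2536


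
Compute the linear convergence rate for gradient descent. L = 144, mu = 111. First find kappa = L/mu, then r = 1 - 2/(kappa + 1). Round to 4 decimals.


Step 1: Compute the condition number.
kappa = L/mu = 144/111 = 1.2973
Step 2: Compute the convergence rate.
r = 1 - 2/(kappa + 1) = 1 - 2*mu/(L + mu) = (L - mu)/(L + mu) = 33/255 = 0.1294


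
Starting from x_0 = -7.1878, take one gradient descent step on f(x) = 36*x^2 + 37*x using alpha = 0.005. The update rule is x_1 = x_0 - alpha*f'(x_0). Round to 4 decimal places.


We compute the gradient at x_0 and apply the update.
f'(x) = 72*x + 37
f'(-7.1878) = 72*-7.1878 + 37 = -480.5216
x_1 = -7.1878 - 0.005*-480.5216 = -4.7852


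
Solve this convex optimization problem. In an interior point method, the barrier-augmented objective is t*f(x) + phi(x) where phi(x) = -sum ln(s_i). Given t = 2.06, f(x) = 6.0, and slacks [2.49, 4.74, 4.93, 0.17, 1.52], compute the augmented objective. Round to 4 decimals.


Step 1: Compute log-barrier.
ln values: [0.9123, 1.556, 1.5953, -1.772, 0.4187]
phi = -(0.9123 + 1.556 + 1.5953 - 1.772 + 0.4187) = -2.7104
Step 2: Compute augmented objective.
t*f(x) = 2.06*6.0 = 12.36
Total = 12.36 - 2.7104 = 9.6496


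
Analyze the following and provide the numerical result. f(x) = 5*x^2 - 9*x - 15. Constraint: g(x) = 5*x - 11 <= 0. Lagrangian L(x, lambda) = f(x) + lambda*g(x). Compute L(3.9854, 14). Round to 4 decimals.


Step 1: Evaluate f(x).
f(3.9854) = 5*3.9854^2 - 9*3.9854 - 15 = 28.5485
Step 2: Evaluate g(x).
g(3.9854) = 5*3.9854 - 11 = 8.927
Step 3: Compute Lagrangian.
L = 28.5485 + 14*8.927 = 153.5265


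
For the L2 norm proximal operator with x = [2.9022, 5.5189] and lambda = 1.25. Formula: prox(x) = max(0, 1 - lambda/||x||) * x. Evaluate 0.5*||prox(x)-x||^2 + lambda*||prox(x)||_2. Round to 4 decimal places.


Step 1: Compute ||x||.
||x|| = 6.2355
Step 2: Compute scaling factor.
scale = max(0, 1 - 1.25/6.2355) = 0.7995
Step 3: prox(x) = [2.3204, 4.4125]
||prox(x)|| = 4.9855
Step 4: Proximal objective.
0.5*||prox-x||^2 = 0.7813
lambda*||prox|| = 6.2319
Total = 7.0131


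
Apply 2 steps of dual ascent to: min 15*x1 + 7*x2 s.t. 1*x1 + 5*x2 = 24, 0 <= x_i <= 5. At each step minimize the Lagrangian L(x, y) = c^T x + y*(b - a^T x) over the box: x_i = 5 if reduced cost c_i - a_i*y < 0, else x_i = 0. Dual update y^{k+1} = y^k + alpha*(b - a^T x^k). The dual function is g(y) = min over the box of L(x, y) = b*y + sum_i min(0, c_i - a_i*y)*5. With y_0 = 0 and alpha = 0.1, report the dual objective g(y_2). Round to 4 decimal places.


Dual ascent for LP: min 15*x1 + 7*x2, 1*x1 + 5*x2 = 24, 0 <= x_i <= 5
Step 1: y^k = 0.0, reduced costs: (15.0, 7.0)
  x^k = (0.0, 0.0), subgradient = b - a^T x = 24.0
  y^{k+1} = 0.0 + 0.1*24.0 = 2.4
Step 2: y^k = 2.4, reduced costs: (12.6, -5.0)
  x^k = (0.0, 5.0), subgradient = b - a^T x = -1.0
  y^{k+1} = 2.4 + 0.1*-1.0 = 2.3
Dual objective at y_2 = 2.3: reduced costs (12.7, -4.5), box minimizer x = (0.0, 5.0)
g(y_2) = b*y + (c1 - a1*y)*x1 + (c2 - a2*y)*x2 = 24*2.3 + 12.7*0.0 + (-4.5)*5.0 = 55.2 + 0.0 - 22.5 = 32.7


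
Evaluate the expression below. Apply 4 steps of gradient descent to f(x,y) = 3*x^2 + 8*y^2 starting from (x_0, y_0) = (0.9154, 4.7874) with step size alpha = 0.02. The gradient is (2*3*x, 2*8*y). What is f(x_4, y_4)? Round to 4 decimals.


Gradient descent on f(x,y) = 3*x^2 + 8*y^2.
Starting point: (0.9154, 4.7874), alpha = 0.02
Step 1: grad_x = 2*3*0.9154 = 5.4924, grad_y = 2*8*4.7874 = 76.5984
  x_1 = 0.9154 - 0.02*5.4924 = 0.8056
  y_1 = 4.7874 - 0.02*76.5984 = 3.2554
Step 2: grad_x = 2*3*0.8056 = 4.8333, grad_y = 2*8*3.2554 = 52.0869
  x_2 = 0.8056 - 0.02*4.8333 = 0.7089
  y_2 = 3.2554 - 0.02*52.0869 = 2.2137
Step 3: grad_x = 2*3*0.7089 = 4.2533, grad_y = 2*8*2.2137 = 35.4191
  x_3 = 0.7089 - 0.02*4.2533 = 0.6238
  y_3 = 2.2137 - 0.02*35.4191 = 1.5053
Step 4: grad_x = 2*3*0.6238 = 3.7429, grad_y = 2*8*1.5053 = 24.085
  x_4 = 0.6238 - 0.02*3.7429 = 0.549
  y_4 = 1.5053 - 0.02*24.085 = 1.0236
f(0.549, 1.0236) = 3*0.549^2 + 8*1.0236^2 = 9.2863


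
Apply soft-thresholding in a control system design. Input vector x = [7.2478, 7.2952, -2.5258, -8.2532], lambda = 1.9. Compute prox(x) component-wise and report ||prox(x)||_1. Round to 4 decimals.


Soft-thresholding with lambda = 1.9:
prox(7.2478) = sign(7.2478)*max(|7.2478| - 1.9, 0) = 5.3478
prox(7.2952) = sign(7.2952)*max(|7.2952| - 1.9, 0) = 5.3952
prox(-2.5258) = sign(-2.5258)*max(|-2.5258| - 1.9, 0) = -0.6258
prox(-8.2532) = sign(-8.2532)*max(|-8.2532| - 1.9, 0) = -6.3532
prox(x) = [5.3478, 5.3952, -0.6258, -6.3532]
||prox(x)||_1 = 5.3478 + 5.3952 + 0.6258 + 6.3532 = 17.722


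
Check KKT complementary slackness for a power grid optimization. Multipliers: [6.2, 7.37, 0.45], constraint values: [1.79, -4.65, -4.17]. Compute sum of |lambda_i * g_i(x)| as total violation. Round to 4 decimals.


KKT complementary slackness check:
lambda_1 * g_1 = 6.2 * 1.79 = 11.098
lambda_2 * g_2 = 7.37 * -4.65 = -34.2705
lambda_3 * g_3 = 0.45 * -4.17 = -1.8765
Total violation = 11.098 + 34.2705 + 1.8765 = 47.245


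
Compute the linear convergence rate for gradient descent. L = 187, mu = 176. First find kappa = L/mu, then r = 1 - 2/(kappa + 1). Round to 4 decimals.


Step 1: Compute the condition number.
kappa = L/mu = 187/176 = 1.0625
Step 2: Compute the convergence rate.
r = 1 - 2/(kappa + 1) = 1 - 2*mu/(L + mu) = (L - mu)/(L + mu) = 11/363 = 0.0303


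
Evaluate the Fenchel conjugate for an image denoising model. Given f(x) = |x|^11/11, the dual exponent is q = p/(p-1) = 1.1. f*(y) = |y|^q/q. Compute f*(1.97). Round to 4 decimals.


The conjugate exponent q satisfies 1/p + 1/q = 1.
p = 11, so q = 11/(11 - 1) = 1.1
|y|^q = 1.97^1.1 = 2.1082
f*(1.97) = 2.1082 / 1.1 = 1.9166


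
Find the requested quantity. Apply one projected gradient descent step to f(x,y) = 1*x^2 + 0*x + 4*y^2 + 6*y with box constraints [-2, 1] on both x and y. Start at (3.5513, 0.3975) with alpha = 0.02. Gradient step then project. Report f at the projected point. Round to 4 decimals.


Step 1: Compute gradient at (3.5513, 0.3975).
grad_x = 2*1*3.5513 + 0 = 7.1026
grad_y = 2*4*0.3975 + 6 = 9.18
Step 2: Gradient step.
x_raw = 3.5513 - 0.02*7.1026 = 3.4092
y_raw = 0.3975 - 0.02*9.18 = 0.2139
Step 3: Project onto [-2, 1].
x_proj = clip(3.4092) = 1.0
y_proj = clip(0.2139) = 0.2139
Step 4: Evaluate f.
f(1.0, 0.2139) = 2.4664


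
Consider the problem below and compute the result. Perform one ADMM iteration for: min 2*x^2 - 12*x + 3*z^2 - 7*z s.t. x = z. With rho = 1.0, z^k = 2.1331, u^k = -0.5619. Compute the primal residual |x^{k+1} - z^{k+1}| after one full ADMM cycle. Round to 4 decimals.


ADMM iteration with rho = 1.0, z^k = 2.1331, u^k = -0.5619
Step 1: x-update.
Minimize 2*x^2 - 12*x + (1.0/2)*(x - 2.1331 - 0.5619)^2
FOC: (2*2 + 1.0)*x = 12 + 1.0*(2.1331 + 0.5619)
x^{k+1} = 2.939
Step 2: z-update.
Minimize 3*z^2 - 7*z + (1.0/2)*(2.939 - z - 0.5619)^2
FOC: (2*3 + 1.0)*z = 7 + 1.0*(2.939 - 0.5619)
z^{k+1} = 1.3396
Step 3: u-update.
u^{k+1} = -0.5619 + 2.939 - 1.3396 = 1.0375
Step 4: Primal residual = |2.939 - 1.3396| = 1.5994


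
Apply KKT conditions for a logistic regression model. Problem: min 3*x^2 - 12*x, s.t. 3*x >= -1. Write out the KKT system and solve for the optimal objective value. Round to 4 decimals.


Step 1: Try lambda = 0 (constraint inactive).
Stationarity: 2*3*x - 12 = 0
x* = 12/(2*3) = 2.0
Check constraint: 3*2.0 = 6.0 >= -1 -- satisfied.
Step 2: Compute optimal value.
f(x*) = 3*2.0^2 - 12*2.0 = -12.0


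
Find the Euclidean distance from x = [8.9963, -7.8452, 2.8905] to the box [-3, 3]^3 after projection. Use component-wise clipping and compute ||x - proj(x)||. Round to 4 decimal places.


Project each component onto [-3, 3].
clip(8.9963) = 3.0, clip(-7.8452) = -3.0, clip(2.8905) = 2.8905
Projection = [3.0, -3.0, 2.8905]
Squared diffs: [35.9556, 23.476, 0.0]
Distance = sqrt(59.4316) = 7.7092


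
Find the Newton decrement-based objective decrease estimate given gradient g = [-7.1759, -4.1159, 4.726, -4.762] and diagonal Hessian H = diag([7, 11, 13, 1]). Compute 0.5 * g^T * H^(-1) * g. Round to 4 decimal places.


Step 1: H is diagonal, so H^(-1) * g = [-1.0251, -0.3742, 0.3635, -4.762].
Step 2: g^T H^(-1) g = sum_i g_i^2 / H_ii
  = (-7.1759)^2/7 + (-4.1159)^2/11 + (4.726)^2/13 + (-4.762)^2/1
  = 7.3562 + 1.5401 + 1.7181 + 22.6766 = 33.291
Step 3: Objective decrease = 0.5 * g^T H^(-1) g = 16.6455


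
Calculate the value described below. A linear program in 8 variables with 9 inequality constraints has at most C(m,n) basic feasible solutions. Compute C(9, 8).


Each vertex corresponds to some choice of n active constraints out of m, so the number of vertices is at most C(m, n) = m! / (n!(m-n)!).
m = 9, n = 8
Numerator: 9 * 8 * 7 * 6 * 5 * 4 * 3 * 2
Denominator: 8! = 40320
C(9, 8) = 9


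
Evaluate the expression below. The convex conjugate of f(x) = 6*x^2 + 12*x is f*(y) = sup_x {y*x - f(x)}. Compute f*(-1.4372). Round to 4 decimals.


f*(y) = sup_x {y*x - a*x^2 - b*x} = sup_x {(y-b)*x - a*x^2}
FOC: (y - b) - 2a*x = 0 => x* = (y - b)/(2a)
x* = (-1.4372 - 12)/(2*6) = -1.1198
f*(-1.4372) = (y-b)^2/(4a) = (-1.4372 - 12)^2/(4*6)
= 180.5583/24 = 7.5233


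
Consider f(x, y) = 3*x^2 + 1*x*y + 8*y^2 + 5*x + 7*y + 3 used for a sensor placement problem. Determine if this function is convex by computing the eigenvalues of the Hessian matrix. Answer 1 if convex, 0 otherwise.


The Hessian of f(x,y) = 3*x^2 + 1*x*y + 8*y^2 + 5*x + 7*y + 3 is:
H = [[6, 1], [1, 16]]
Trace = 6 + 16 = 22
Determinant = 6*16 - (1)^2 = 95
Discriminant = (22)^2 - 4*95 = 104.0
Eigenvalues: lambda_1 = 5.901, lambda_2 = 16.099
The function is convex.

1


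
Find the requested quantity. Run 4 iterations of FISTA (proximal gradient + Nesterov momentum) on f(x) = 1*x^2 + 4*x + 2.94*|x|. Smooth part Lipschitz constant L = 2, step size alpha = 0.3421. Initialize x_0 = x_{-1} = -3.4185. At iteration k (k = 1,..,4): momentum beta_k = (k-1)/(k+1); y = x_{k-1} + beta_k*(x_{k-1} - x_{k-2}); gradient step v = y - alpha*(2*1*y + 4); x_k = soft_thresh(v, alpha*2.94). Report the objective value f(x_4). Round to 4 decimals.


FISTA on f(x) = 1*x^2 + 4*x + 2.94*|x|
L = 2, alpha = 0.3421
Iteration 1: beta = 0.0, y = -3.4185 + 0.0*(-3.4185 + 3.4185) = -3.4185
  grad(y) = -2.837, v = y - alpha*grad = -2.448
  prox(v) = soft_thresh(-2.448, 1.0058) = -1.4422
Iteration 2: beta = 0.3333, y = -1.4422 + 0.3333*(-1.4422 + 3.4185) = -0.7834
  grad(y) = 2.4332, v = y - alpha*grad = -1.6158
  prox(v) = soft_thresh(-1.6158, 1.0058) = -0.61
Iteration 3: beta = 0.5, y = -0.61 + 0.5*(-0.61 + 1.4422) = -0.1939
  grad(y) = 3.6121, v = y - alpha*grad = -1.4296
  prox(v) = soft_thresh(-1.4296, 1.0058) = -0.4239
Iteration 4: beta = 0.6, y = -0.4239 + 0.6*(-0.4239 + 0.61) = -0.3122
  grad(y) = 3.3756, v = y - alpha*grad = -1.467
  prox(v) = soft_thresh(-1.467, 1.0058) = -0.4612
f(x_4) = 1*(-0.4612)^2 + 4*(-0.4612) + 2.94*|-0.4612| = -0.2762


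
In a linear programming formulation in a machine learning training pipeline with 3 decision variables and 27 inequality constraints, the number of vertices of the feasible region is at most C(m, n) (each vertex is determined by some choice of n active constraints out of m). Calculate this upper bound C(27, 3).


Each vertex corresponds to some choice of n active constraints out of m, so the number of vertices is at most C(m, n) = m! / (n!(m-n)!).
m = 27, n = 3
Numerator: 27 * 26 * 25
Denominator: 3! = 6
C(27, 3) = 2925


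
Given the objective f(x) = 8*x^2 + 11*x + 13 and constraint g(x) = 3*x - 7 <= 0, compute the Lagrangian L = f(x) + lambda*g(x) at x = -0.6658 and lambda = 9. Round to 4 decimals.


Step 1: Evaluate f(x).
f(-0.6658) = 8*(-0.6658)^2 + 11*(-0.6658) + 13 = 9.2225
Step 2: Evaluate g(x).
g(-0.6658) = 3*-0.6658 - 7 = -8.9974
Step 3: Compute Lagrangian.
L = 9.2225 + 9*-8.9974 = -71.7541


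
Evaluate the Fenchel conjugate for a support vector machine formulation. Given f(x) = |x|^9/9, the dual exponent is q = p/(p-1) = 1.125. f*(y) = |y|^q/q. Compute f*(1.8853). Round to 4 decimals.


The conjugate exponent q satisfies 1/p + 1/q = 1.
p = 9, so q = 9/(9 - 1) = 1.125
|y|^q = 1.8853^1.125 = 2.0408
f*(1.8853) = 2.0408 / 1.125 = 1.8141


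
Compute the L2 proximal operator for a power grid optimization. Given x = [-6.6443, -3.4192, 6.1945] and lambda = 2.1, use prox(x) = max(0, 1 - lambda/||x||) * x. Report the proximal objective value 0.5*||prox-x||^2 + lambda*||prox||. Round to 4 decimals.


Step 1: Compute ||x||.
||x|| = 9.7062
Step 2: Compute scaling factor.
scale = max(0, 1 - 2.1/9.7062) = 0.7836
Step 3: prox(x) = [-5.2068, -2.6794, 4.8543]
||prox(x)|| = 7.6062
Step 4: Proximal objective.
0.5*||prox-x||^2 = 2.205
lambda*||prox|| = 15.973
Total = 18.1779


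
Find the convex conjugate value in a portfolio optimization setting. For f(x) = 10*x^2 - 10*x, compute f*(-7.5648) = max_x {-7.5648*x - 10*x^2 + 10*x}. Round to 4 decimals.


f*(y) = sup_x {y*x - a*x^2 - b*x} = sup_x {(y-b)*x - a*x^2}
FOC: (y - b) - 2a*x = 0 => x* = (y - b)/(2a)
x* = (-7.5648 + 10)/(2*10) = 0.1218
f*(-7.5648) = (y-b)^2/(4a) = (-7.5648 + 10)^2/(4*10)
= 5.9302/40 = 0.1483


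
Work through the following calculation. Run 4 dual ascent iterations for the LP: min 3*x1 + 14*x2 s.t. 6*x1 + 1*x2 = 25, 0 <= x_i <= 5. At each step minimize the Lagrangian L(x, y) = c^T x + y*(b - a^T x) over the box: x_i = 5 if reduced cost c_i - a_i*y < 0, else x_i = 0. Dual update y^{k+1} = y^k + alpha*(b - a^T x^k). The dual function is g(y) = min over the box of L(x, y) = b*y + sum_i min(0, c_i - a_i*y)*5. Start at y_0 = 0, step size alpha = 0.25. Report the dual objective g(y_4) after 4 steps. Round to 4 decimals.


Dual ascent for LP: min 3*x1 + 14*x2, 6*x1 + 1*x2 = 25, 0 <= x_i <= 5
Step 1: y^k = 0.0, reduced costs: (3.0, 14.0)
  x^k = (0.0, 0.0), subgradient = b - a^T x = 25.0
  y^{k+1} = 0.0 + 0.25*25.0 = 6.25
Step 2: y^k = 6.25, reduced costs: (-34.5, 7.75)
  x^k = (5.0, 0.0), subgradient = b - a^T x = -5.0
  y^{k+1} = 6.25 + 0.25*-5.0 = 5.0
Step 3: y^k = 5.0, reduced costs: (-27.0, 9.0)
  x^k = (5.0, 0.0), subgradient = b - a^T x = -5.0
  y^{k+1} = 5.0 + 0.25*-5.0 = 3.75
Step 4: y^k = 3.75, reduced costs: (-19.5, 10.25)
  x^k = (5.0, 0.0), subgradient = b - a^T x = -5.0
  y^{k+1} = 3.75 + 0.25*-5.0 = 2.5
Dual objective at y_4 = 2.5: reduced costs (-12.0, 11.5), box minimizer x = (5.0, 0.0)
g(y_4) = b*y + (c1 - a1*y)*x1 + (c2 - a2*y)*x2 = 25*2.5 + (-12.0)*5.0 + 11.5*0.0 = 62.5 - 60.0 + 0.0 = 2.5


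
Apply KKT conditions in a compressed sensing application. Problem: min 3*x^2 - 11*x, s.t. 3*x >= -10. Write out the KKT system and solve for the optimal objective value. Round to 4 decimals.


Step 1: Try lambda = 0 (constraint inactive).
Stationarity: 2*3*x - 11 = 0
x* = 11/(2*3) = 11/6 = 1.8333 (rounded; the exact value 11/6 is used below)
Check constraint: 3*1.8333 = 5.4999 >= -10 -- satisfied.
Step 2: Compute optimal value.
f(x*) = 3*(11/6)^2 - 11*(11/6) = -10.0833


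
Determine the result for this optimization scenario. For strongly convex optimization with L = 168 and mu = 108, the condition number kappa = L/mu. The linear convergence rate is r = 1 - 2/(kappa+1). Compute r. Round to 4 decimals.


Step 1: Compute the condition number.
kappa = L/mu = 168/108 = 1.5556
Step 2: Compute the convergence rate.
r = 1 - 2/(kappa + 1) = 1 - 2*mu/(L + mu) = (L - mu)/(L + mu) = 60/276 = 0.2174


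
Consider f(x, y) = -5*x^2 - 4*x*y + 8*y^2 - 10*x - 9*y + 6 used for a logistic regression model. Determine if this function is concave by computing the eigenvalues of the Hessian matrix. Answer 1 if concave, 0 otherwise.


The Hessian of f(x,y) = -5*x^2 - 4*x*y + 8*y^2 - 10*x - 9*y + 6 is:
H = [[-10, -4], [-4, 16]]
Trace = -10 + 16 = 6
Determinant = -10*16 - (-4)^2 = -176
Discriminant = (6)^2 - 4*-176 = 740.0
Eigenvalues: lambda_1 = -10.6015, lambda_2 = 16.6015
The function is not concave.

0


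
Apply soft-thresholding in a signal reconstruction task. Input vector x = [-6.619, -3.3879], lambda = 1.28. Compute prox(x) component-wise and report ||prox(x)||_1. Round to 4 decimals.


Soft-thresholding with lambda = 1.28:
prox(-6.619) = sign(-6.619)*max(|-6.619| - 1.28, 0) = -5.339
prox(-3.3879) = sign(-3.3879)*max(|-3.3879| - 1.28, 0) = -2.1079
prox(x) = [-5.339, -2.1079]
||prox(x)||_1 = 5.339 + 2.1079 = 7.4469


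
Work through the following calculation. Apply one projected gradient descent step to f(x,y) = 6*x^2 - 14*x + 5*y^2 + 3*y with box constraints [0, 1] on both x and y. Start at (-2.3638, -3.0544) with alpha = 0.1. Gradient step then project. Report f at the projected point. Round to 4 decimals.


Step 1: Compute gradient at (-2.3638, -3.0544).
grad_x = 2*6*-2.3638 - 14 = -42.3656
grad_y = 2*5*-3.0544 + 3 = -27.544
Step 2: Gradient step.
x_raw = -2.3638 - 0.1*-42.3656 = 1.8728
y_raw = -3.0544 - 0.1*-27.544 = -0.3
Step 3: Project onto [0, 1].
x_proj = clip(1.8728) = 1.0
y_proj = clip(-0.3) = 0.0
Step 4: Evaluate f.
f(1.0, 0.0) = -8.0
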